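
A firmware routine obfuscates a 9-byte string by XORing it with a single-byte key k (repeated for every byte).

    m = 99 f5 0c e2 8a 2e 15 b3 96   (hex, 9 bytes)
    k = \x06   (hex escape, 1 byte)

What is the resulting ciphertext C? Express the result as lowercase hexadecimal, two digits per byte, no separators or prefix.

The 1-byte key repeats, so the effective keystream is 06 06 06 06 06 06 06 06 06.
byte 0: 99 ⊕ 06 = 9f
byte 1: f5 ⊕ 06 = f3
byte 2: 0c ⊕ 06 = 0a
byte 3: e2 ⊕ 06 = e4
byte 4: 8a ⊕ 06 = 8c
byte 5: 2e ⊕ 06 = 28
byte 6: 15 ⊕ 06 = 13
byte 7: b3 ⊕ 06 = b5
byte 8: 96 ⊕ 06 = 90

9ff30ae48c2813b590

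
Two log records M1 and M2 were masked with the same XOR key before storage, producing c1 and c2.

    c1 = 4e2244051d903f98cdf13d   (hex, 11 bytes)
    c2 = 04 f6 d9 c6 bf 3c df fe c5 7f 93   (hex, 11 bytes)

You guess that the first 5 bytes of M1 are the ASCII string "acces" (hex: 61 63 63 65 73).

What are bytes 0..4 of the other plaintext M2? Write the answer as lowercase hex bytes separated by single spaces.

First, c1 ⊕ c2 = (M1 ⊕ K) ⊕ (M2 ⊕ K) = M1 ⊕ M2, so the key drops out. Then M2 = (M1 ⊕ M2) ⊕ M1 over the first 5 bytes.
byte 0: (4e XOR 04) XOR 61 = 4a XOR 61 = 2b
byte 1: (22 XOR f6) XOR 63 = d4 XOR 63 = b7
byte 2: (44 XOR d9) XOR 63 = 9d XOR 63 = fe
byte 3: (05 XOR c6) XOR 65 = c3 XOR 65 = a6
byte 4: (1d XOR bf) XOR 73 = a2 XOR 73 = d1

2b b7 fe a6 d1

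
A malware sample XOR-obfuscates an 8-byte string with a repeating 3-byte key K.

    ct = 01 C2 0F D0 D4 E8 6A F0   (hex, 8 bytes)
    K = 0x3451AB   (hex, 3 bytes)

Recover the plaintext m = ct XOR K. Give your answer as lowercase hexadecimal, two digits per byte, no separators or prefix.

The 3-byte key repeats, so the effective keystream is 34 51 ab 34 51 ab 34 51.
byte 0: 00000001 ^ 00110100 = 00110101
byte 1: 11000010 ^ 01010001 = 10010011
byte 2: 00001111 ^ 10101011 = 10100100
byte 3: 11010000 ^ 00110100 = 11100100
byte 4: 11010100 ^ 01010001 = 10000101
byte 5: 11101000 ^ 10101011 = 01000011
byte 6: 01101010 ^ 00110100 = 01011110
byte 7: 11110000 ^ 01010001 = 10100001

3593a4e485435ea1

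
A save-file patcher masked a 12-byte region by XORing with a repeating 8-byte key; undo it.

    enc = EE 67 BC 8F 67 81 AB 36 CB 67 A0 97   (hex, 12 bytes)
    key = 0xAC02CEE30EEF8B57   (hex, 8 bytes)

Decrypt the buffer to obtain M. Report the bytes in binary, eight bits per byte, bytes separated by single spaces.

The 8-byte key repeats, so the effective keystream is ac 02 ce e3 0e ef 8b 57 ac 02 ce e3.
byte 0: ee XOR ac = 42
byte 1: 67 XOR 02 = 65
byte 2: bc XOR ce = 72
byte 3: 8f XOR e3 = 6c
byte 4: 67 XOR 0e = 69
byte 5: 81 XOR ef = 6e
byte 6: ab XOR 8b = 20
byte 7: 36 XOR 57 = 61
byte 8: cb XOR ac = 67
byte 9: 67 XOR 02 = 65
byte 10: a0 XOR ce = 6e
byte 11: 97 XOR e3 = 74

01000010 01100101 01110010 01101100 01101001 01101110 00100000 01100001 01100111 01100101 01101110 01110100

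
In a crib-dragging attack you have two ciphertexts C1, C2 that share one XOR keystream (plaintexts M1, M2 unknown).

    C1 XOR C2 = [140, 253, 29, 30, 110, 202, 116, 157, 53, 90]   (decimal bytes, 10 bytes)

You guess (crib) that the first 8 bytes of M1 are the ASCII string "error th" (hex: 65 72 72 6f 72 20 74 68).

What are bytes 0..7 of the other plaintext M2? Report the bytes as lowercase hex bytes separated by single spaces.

e9 8f 6f 71 1c ea 00 f5

Since C1 ⊕ C2 = M1 ⊕ M2, XORing with the guessed M1 bytes yields the corresponding M2 bytes: M2 = (C1 ⊕ C2) ⊕ M1.
byte 0: 8c ^ 65 = e9
byte 1: fd ^ 72 = 8f
byte 2: 1d ^ 72 = 6f
byte 3: 1e ^ 6f = 71
byte 4: 6e ^ 72 = 1c
byte 5: ca ^ 20 = ea
byte 6: 74 ^ 74 = 00
byte 7: 9d ^ 68 = f5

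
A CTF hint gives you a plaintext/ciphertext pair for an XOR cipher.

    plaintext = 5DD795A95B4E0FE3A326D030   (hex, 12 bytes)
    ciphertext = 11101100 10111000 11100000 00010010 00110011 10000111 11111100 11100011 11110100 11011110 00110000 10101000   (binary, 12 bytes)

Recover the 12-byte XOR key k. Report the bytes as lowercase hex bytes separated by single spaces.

b1 6f 75 bb 68 c9 f3 00 57 f8 e0 98

Since ciphertext = plaintext ⊕ k, XORing both sides with plaintext gives k = plaintext ⊕ ciphertext.
5d ⊕ ec = b1
d7 ⊕ b8 = 6f
95 ⊕ e0 = 75
a9 ⊕ 12 = bb
5b ⊕ 33 = 68
4e ⊕ 87 = c9
0f ⊕ fc = f3
e3 ⊕ e3 = 00
a3 ⊕ f4 = 57
26 ⊕ de = f8
d0 ⊕ 30 = e0
30 ⊕ a8 = 98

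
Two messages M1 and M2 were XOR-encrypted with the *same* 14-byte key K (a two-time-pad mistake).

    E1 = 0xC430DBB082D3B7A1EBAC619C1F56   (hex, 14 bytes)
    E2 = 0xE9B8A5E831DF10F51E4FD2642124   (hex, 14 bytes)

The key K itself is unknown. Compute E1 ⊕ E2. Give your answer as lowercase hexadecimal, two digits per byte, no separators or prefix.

2d887e58b30ca754f5e3b3f83e72

E1 ⊕ E2 = (M1 ⊕ K) ⊕ (M2 ⊕ K) = M1 ⊕ M2 — the shared key cancels under XOR.
c4 ⊕ e9 = 2d
30 ⊕ b8 = 88
db ⊕ a5 = 7e
b0 ⊕ e8 = 58
82 ⊕ 31 = b3
d3 ⊕ df = 0c
b7 ⊕ 10 = a7
a1 ⊕ f5 = 54
eb ⊕ 1e = f5
ac ⊕ 4f = e3
61 ⊕ d2 = b3
9c ⊕ 64 = f8
1f ⊕ 21 = 3e
56 ⊕ 24 = 72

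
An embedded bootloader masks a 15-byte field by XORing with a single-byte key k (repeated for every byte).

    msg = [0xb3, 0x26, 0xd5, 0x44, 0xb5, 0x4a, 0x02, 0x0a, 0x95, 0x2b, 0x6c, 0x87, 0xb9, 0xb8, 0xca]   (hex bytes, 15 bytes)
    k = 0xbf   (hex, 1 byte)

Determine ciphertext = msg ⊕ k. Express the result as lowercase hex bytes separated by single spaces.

The 1-byte key repeats, so the effective keystream is bf bf bf bf bf bf bf bf bf bf bf bf bf bf bf.
byte 0: b3 ^ bf = 0c
byte 1: 26 ^ bf = 99
byte 2: d5 ^ bf = 6a
byte 3: 44 ^ bf = fb
byte 4: b5 ^ bf = 0a
byte 5: 4a ^ bf = f5
byte 6: 02 ^ bf = bd
byte 7: 0a ^ bf = b5
byte 8: 95 ^ bf = 2a
byte 9: 2b ^ bf = 94
byte 10: 6c ^ bf = d3
byte 11: 87 ^ bf = 38
byte 12: b9 ^ bf = 06
byte 13: b8 ^ bf = 07
byte 14: ca ^ bf = 75

0c 99 6a fb 0a f5 bd b5 2a 94 d3 38 06 07 75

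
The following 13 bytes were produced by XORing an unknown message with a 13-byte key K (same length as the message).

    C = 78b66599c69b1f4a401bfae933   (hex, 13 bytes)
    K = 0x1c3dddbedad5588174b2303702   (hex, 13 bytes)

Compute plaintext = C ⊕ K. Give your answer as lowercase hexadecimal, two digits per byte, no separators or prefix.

648bb8271c4e47cb34a9cade31

byte 0: 78 ⊕ 1c = 64
byte 1: b6 ⊕ 3d = 8b
byte 2: 65 ⊕ dd = b8
byte 3: 99 ⊕ be = 27
byte 4: c6 ⊕ da = 1c
byte 5: 9b ⊕ d5 = 4e
byte 6: 1f ⊕ 58 = 47
byte 7: 4a ⊕ 81 = cb
byte 8: 40 ⊕ 74 = 34
byte 9: 1b ⊕ b2 = a9
byte 10: fa ⊕ 30 = ca
byte 11: e9 ⊕ 37 = de
byte 12: 33 ⊕ 02 = 31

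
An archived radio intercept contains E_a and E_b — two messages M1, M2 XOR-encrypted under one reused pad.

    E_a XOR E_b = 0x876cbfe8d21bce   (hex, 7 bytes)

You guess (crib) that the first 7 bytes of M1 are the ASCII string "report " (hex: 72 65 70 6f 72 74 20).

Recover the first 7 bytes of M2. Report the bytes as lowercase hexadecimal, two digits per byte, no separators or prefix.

f509cf87a06fee

Since E_a ⊕ E_b = M1 ⊕ M2, XORing with the guessed M1 bytes yields the corresponding M2 bytes: M2 = (E_a ⊕ E_b) ⊕ M1.
byte 0: 135 XOR 114 = 245
byte 1: 108 XOR 101 =   9
byte 2: 191 XOR 112 = 207
byte 3: 232 XOR 111 = 135
byte 4: 210 XOR 114 = 160
byte 5:  27 XOR 116 = 111
byte 6: 206 XOR  32 = 238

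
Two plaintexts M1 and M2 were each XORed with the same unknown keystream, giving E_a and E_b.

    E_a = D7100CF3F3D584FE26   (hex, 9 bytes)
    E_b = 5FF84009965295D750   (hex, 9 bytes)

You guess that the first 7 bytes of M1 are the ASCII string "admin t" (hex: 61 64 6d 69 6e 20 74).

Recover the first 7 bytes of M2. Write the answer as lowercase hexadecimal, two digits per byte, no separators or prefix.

e98c21930ba765

First, E_a ⊕ E_b = (M1 ⊕ K) ⊕ (M2 ⊕ K) = M1 ⊕ M2, so the key drops out. Then M2 = (M1 ⊕ M2) ⊕ M1 over the first 7 bytes.
byte 0: (d7 XOR 5f) XOR 61 = 88 XOR 61 = e9
byte 1: (10 XOR f8) XOR 64 = e8 XOR 64 = 8c
byte 2: (0c XOR 40) XOR 6d = 4c XOR 6d = 21
byte 3: (f3 XOR 09) XOR 69 = fa XOR 69 = 93
byte 4: (f3 XOR 96) XOR 6e = 65 XOR 6e = 0b
byte 5: (d5 XOR 52) XOR 20 = 87 XOR 20 = a7
byte 6: (84 XOR 95) XOR 74 = 11 XOR 74 = 65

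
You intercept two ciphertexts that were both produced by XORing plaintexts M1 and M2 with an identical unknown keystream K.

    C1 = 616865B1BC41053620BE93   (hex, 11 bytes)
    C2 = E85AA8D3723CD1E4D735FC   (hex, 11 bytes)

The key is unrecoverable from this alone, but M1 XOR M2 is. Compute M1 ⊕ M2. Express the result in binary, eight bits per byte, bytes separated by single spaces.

C1 ⊕ C2 = (M1 ⊕ K) ⊕ (M2 ⊕ K) = M1 ⊕ M2 — the shared key cancels under XOR.
byte 0:  97 xor 232 = 137
byte 1: 104 xor  90 =  50
byte 2: 101 xor 168 = 205
byte 3: 177 xor 211 =  98
byte 4: 188 xor 114 = 206
byte 5:  65 xor  60 = 125
byte 6:   5 xor 209 = 212
byte 7:  54 xor 228 = 210
byte 8:  32 xor 215 = 247
byte 9: 190 xor  53 = 139
byte 10: 147 xor 252 = 111

10001001 00110010 11001101 01100010 11001110 01111101 11010100 11010010 11110111 10001011 01101111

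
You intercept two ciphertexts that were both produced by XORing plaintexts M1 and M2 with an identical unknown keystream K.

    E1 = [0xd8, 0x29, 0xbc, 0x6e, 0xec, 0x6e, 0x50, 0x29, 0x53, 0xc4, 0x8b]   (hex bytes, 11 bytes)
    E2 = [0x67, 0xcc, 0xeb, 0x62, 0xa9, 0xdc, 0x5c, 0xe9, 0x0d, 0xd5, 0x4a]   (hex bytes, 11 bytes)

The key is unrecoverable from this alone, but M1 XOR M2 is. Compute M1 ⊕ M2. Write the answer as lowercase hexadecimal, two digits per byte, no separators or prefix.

bfe5570c45b20cc05e11c1

E1 ⊕ E2 = (M1 ⊕ K) ⊕ (M2 ⊕ K) = M1 ⊕ M2 — the shared key cancels under XOR.
11011000 ⊕ 01100111 = 10111111
00101001 ⊕ 11001100 = 11100101
10111100 ⊕ 11101011 = 01010111
01101110 ⊕ 01100010 = 00001100
11101100 ⊕ 10101001 = 01000101
01101110 ⊕ 11011100 = 10110010
01010000 ⊕ 01011100 = 00001100
00101001 ⊕ 11101001 = 11000000
01010011 ⊕ 00001101 = 01011110
11000100 ⊕ 11010101 = 00010001
10001011 ⊕ 01001010 = 11000001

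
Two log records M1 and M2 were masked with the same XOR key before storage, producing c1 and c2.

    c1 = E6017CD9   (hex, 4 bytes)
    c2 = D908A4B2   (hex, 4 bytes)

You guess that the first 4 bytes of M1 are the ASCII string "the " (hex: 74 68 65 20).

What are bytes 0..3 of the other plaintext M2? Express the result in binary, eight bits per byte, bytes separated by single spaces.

First, c1 ⊕ c2 = (M1 ⊕ K) ⊕ (M2 ⊕ K) = M1 ⊕ M2, so the key drops out. Then M2 = (M1 ⊕ M2) ⊕ M1 over the first 4 bytes.
byte 0: (e6 XOR d9) XOR 74 = 3f XOR 74 = 4b
byte 1: (01 XOR 08) XOR 68 = 09 XOR 68 = 61
byte 2: (7c XOR a4) XOR 65 = d8 XOR 65 = bd
byte 3: (d9 XOR b2) XOR 20 = 6b XOR 20 = 4b

01001011 01100001 10111101 01001011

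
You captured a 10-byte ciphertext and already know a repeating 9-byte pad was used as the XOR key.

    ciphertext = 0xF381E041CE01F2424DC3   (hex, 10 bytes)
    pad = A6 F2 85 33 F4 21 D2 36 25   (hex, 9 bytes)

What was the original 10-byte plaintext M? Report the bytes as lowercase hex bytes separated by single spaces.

55 73 65 72 3a 20 20 74 68 65

The 9-byte key repeats, so the effective keystream is a6 f2 85 33 f4 21 d2 36 25 a6.
byte 0: 11110011 XOR 10100110 = 01010101
byte 1: 10000001 XOR 11110010 = 01110011
byte 2: 11100000 XOR 10000101 = 01100101
byte 3: 01000001 XOR 00110011 = 01110010
byte 4: 11001110 XOR 11110100 = 00111010
byte 5: 00000001 XOR 00100001 = 00100000
byte 6: 11110010 XOR 11010010 = 00100000
byte 7: 01000010 XOR 00110110 = 01110100
byte 8: 01001101 XOR 00100101 = 01101000
byte 9: 11000011 XOR 10100110 = 01100101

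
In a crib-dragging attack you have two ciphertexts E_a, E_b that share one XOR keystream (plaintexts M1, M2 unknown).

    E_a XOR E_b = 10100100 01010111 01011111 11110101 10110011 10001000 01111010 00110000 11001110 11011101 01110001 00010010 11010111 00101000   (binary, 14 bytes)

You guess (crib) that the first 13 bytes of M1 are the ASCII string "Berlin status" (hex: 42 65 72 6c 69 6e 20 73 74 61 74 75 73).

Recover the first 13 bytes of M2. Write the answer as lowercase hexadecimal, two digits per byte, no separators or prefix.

e6322d99dae65a43babc0567a4

Since E_a ⊕ E_b = M1 ⊕ M2, XORing with the guessed M1 bytes yields the corresponding M2 bytes: M2 = (E_a ⊕ E_b) ⊕ M1.
10100100 XOR 01000010 = 11100110
01010111 XOR 01100101 = 00110010
01011111 XOR 01110010 = 00101101
11110101 XOR 01101100 = 10011001
10110011 XOR 01101001 = 11011010
10001000 XOR 01101110 = 11100110
01111010 XOR 00100000 = 01011010
00110000 XOR 01110011 = 01000011
11001110 XOR 01110100 = 10111010
11011101 XOR 01100001 = 10111100
01110001 XOR 01110100 = 00000101
00010010 XOR 01110101 = 01100111
11010111 XOR 01110011 = 10100100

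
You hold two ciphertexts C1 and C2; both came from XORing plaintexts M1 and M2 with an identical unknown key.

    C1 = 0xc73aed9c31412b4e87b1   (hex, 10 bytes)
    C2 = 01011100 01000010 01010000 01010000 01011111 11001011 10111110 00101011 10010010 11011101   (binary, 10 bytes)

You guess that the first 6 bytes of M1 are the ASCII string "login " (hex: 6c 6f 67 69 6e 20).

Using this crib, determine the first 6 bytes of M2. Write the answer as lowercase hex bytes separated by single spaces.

First, C1 ⊕ C2 = (M1 ⊕ K) ⊕ (M2 ⊕ K) = M1 ⊕ M2, so the key drops out. Then M2 = (M1 ⊕ M2) ⊕ M1 over the first 6 bytes.
byte 0: (c7 xor 5c) xor 6c = 9b xor 6c = f7
byte 1: (3a xor 42) xor 6f = 78 xor 6f = 17
byte 2: (ed xor 50) xor 67 = bd xor 67 = da
byte 3: (9c xor 50) xor 69 = cc xor 69 = a5
byte 4: (31 xor 5f) xor 6e = 6e xor 6e = 00
byte 5: (41 xor cb) xor 20 = 8a xor 20 = aa

f7 17 da a5 00 aa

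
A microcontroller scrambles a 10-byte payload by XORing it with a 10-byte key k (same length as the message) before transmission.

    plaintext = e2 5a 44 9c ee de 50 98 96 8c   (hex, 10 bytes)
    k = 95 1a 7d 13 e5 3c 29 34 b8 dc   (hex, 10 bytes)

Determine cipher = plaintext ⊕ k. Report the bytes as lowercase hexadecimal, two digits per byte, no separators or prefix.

e2 ^ 95 = 77
5a ^ 1a = 40
44 ^ 7d = 39
9c ^ 13 = 8f
ee ^ e5 = 0b
de ^ 3c = e2
50 ^ 29 = 79
98 ^ 34 = ac
96 ^ b8 = 2e
8c ^ dc = 50

7740398f0be279ac2e50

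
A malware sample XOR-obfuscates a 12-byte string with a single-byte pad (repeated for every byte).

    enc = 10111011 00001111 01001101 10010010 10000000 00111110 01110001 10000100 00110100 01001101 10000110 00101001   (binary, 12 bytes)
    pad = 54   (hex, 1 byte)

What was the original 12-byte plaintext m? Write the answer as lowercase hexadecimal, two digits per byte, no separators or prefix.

ef5b19c6d46a25d06019d27d

The 1-byte key repeats, so the effective keystream is 54 54 54 54 54 54 54 54 54 54 54 54.
byte 0: bb XOR 54 = ef
byte 1: 0f XOR 54 = 5b
byte 2: 4d XOR 54 = 19
byte 3: 92 XOR 54 = c6
byte 4: 80 XOR 54 = d4
byte 5: 3e XOR 54 = 6a
byte 6: 71 XOR 54 = 25
byte 7: 84 XOR 54 = d0
byte 8: 34 XOR 54 = 60
byte 9: 4d XOR 54 = 19
byte 10: 86 XOR 54 = d2
byte 11: 29 XOR 54 = 7d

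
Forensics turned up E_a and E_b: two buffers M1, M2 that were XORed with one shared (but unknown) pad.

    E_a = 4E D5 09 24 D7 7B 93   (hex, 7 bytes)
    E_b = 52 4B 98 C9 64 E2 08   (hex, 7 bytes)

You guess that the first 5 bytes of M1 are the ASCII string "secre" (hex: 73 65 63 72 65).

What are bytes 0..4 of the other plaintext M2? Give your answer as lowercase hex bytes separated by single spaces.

First, E_a ⊕ E_b = (M1 ⊕ K) ⊕ (M2 ⊕ K) = M1 ⊕ M2, so the key drops out. Then M2 = (M1 ⊕ M2) ⊕ M1 over the first 5 bytes.
byte 0: (4e ^ 52) ^ 73 = 1c ^ 73 = 6f
byte 1: (d5 ^ 4b) ^ 65 = 9e ^ 65 = fb
byte 2: (09 ^ 98) ^ 63 = 91 ^ 63 = f2
byte 3: (24 ^ c9) ^ 72 = ed ^ 72 = 9f
byte 4: (d7 ^ 64) ^ 65 = b3 ^ 65 = d6

6f fb f2 9f d6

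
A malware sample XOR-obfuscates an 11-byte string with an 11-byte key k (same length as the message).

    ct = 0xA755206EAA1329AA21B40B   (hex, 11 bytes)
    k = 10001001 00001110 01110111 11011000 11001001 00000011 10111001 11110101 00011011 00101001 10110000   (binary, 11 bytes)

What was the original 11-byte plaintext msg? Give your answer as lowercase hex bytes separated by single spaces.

2e 5b 57 b6 63 10 90 5f 3a 9d bb

a7 ^ 89 = 2e
55 ^ 0e = 5b
20 ^ 77 = 57
6e ^ d8 = b6
aa ^ c9 = 63
13 ^ 03 = 10
29 ^ b9 = 90
aa ^ f5 = 5f
21 ^ 1b = 3a
b4 ^ 29 = 9d
0b ^ b0 = bb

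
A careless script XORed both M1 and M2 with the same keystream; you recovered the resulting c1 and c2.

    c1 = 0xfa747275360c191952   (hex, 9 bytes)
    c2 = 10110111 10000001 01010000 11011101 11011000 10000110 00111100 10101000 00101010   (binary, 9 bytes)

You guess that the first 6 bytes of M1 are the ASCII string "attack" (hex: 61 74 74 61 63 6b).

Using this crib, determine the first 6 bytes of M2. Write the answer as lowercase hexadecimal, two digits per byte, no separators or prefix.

First, c1 ⊕ c2 = (M1 ⊕ K) ⊕ (M2 ⊕ K) = M1 ⊕ M2, so the key drops out. Then M2 = (M1 ⊕ M2) ⊕ M1 over the first 6 bytes.
byte 0: (fa xor b7) xor 61 = 4d xor 61 = 2c
byte 1: (74 xor 81) xor 74 = f5 xor 74 = 81
byte 2: (72 xor 50) xor 74 = 22 xor 74 = 56
byte 3: (75 xor dd) xor 61 = a8 xor 61 = c9
byte 4: (36 xor d8) xor 63 = ee xor 63 = 8d
byte 5: (0c xor 86) xor 6b = 8a xor 6b = e1

2c8156c98de1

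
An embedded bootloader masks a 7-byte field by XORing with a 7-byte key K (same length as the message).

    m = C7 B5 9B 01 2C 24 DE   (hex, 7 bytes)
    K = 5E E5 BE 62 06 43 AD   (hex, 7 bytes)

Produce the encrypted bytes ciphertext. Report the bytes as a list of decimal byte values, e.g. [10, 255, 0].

[153, 80, 37, 99, 42, 103, 115]

XOR is its own inverse, so applying the key byte-wise gives the result directly.
byte 0: 11000111 xor 01011110 = 10011001
byte 1: 10110101 xor 11100101 = 01010000
byte 2: 10011011 xor 10111110 = 00100101
byte 3: 00000001 xor 01100010 = 01100011
byte 4: 00101100 xor 00000110 = 00101010
byte 5: 00100100 xor 01000011 = 01100111
byte 6: 11011110 xor 10101101 = 01110011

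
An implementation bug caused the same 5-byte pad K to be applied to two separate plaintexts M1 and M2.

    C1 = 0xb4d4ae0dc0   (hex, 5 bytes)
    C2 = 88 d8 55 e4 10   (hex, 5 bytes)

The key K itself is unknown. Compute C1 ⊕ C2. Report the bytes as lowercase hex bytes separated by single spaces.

3c 0c fb e9 d0

C1 ⊕ C2 = (M1 ⊕ K) ⊕ (M2 ⊕ K) = M1 ⊕ M2 — the shared key cancels under XOR.
b4 xor 88 = 3c
d4 xor d8 = 0c
ae xor 55 = fb
0d xor e4 = e9
c0 xor 10 = d0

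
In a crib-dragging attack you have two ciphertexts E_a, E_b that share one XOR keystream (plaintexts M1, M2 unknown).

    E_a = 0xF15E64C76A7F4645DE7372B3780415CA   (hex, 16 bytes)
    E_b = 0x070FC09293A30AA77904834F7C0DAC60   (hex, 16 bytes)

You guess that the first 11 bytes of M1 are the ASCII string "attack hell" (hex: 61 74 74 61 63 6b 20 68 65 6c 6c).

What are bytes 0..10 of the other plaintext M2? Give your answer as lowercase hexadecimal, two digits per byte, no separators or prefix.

9725d0349ab76c8ac21b9d

First, E_a ⊕ E_b = (M1 ⊕ K) ⊕ (M2 ⊕ K) = M1 ⊕ M2, so the key drops out. Then M2 = (M1 ⊕ M2) ⊕ M1 over the first 11 bytes.
byte 0: (f1 XOR 07) XOR 61 = f6 XOR 61 = 97
byte 1: (5e XOR 0f) XOR 74 = 51 XOR 74 = 25
byte 2: (64 XOR c0) XOR 74 = a4 XOR 74 = d0
byte 3: (c7 XOR 92) XOR 61 = 55 XOR 61 = 34
byte 4: (6a XOR 93) XOR 63 = f9 XOR 63 = 9a
byte 5: (7f XOR a3) XOR 6b = dc XOR 6b = b7
byte 6: (46 XOR 0a) XOR 20 = 4c XOR 20 = 6c
byte 7: (45 XOR a7) XOR 68 = e2 XOR 68 = 8a
byte 8: (de XOR 79) XOR 65 = a7 XOR 65 = c2
byte 9: (73 XOR 04) XOR 6c = 77 XOR 6c = 1b
byte 10: (72 XOR 83) XOR 6c = f1 XOR 6c = 9d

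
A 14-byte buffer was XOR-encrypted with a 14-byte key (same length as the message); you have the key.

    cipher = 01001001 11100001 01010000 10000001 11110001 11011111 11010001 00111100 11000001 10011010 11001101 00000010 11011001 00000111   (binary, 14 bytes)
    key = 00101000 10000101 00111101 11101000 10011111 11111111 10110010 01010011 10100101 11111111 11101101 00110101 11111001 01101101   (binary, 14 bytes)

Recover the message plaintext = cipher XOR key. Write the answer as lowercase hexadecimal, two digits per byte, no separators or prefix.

byte 0: 01001001 ^ 00101000 = 01100001
byte 1: 11100001 ^ 10000101 = 01100100
byte 2: 01010000 ^ 00111101 = 01101101
byte 3: 10000001 ^ 11101000 = 01101001
byte 4: 11110001 ^ 10011111 = 01101110
byte 5: 11011111 ^ 11111111 = 00100000
byte 6: 11010001 ^ 10110010 = 01100011
byte 7: 00111100 ^ 01010011 = 01101111
byte 8: 11000001 ^ 10100101 = 01100100
byte 9: 10011010 ^ 11111111 = 01100101
byte 10: 11001101 ^ 11101101 = 00100000
byte 11: 00000010 ^ 00110101 = 00110111
byte 12: 11011001 ^ 11111001 = 00100000
byte 13: 00000111 ^ 01101101 = 01101010

61646d696e20636f64652037206a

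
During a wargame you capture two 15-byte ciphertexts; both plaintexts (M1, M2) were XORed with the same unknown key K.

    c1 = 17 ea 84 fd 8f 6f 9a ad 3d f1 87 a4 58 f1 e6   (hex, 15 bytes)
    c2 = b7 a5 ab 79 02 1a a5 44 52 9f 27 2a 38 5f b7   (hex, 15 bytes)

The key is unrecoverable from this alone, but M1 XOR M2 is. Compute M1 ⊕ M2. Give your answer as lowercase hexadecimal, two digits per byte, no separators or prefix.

c1 ⊕ c2 = (M1 ⊕ K) ⊕ (M2 ⊕ K) = M1 ⊕ M2 — the shared key cancels under XOR.
byte 0: 17 ⊕ b7 = a0
byte 1: ea ⊕ a5 = 4f
byte 2: 84 ⊕ ab = 2f
byte 3: fd ⊕ 79 = 84
byte 4: 8f ⊕ 02 = 8d
byte 5: 6f ⊕ 1a = 75
byte 6: 9a ⊕ a5 = 3f
byte 7: ad ⊕ 44 = e9
byte 8: 3d ⊕ 52 = 6f
byte 9: f1 ⊕ 9f = 6e
byte 10: 87 ⊕ 27 = a0
byte 11: a4 ⊕ 2a = 8e
byte 12: 58 ⊕ 38 = 60
byte 13: f1 ⊕ 5f = ae
byte 14: e6 ⊕ b7 = 51

a04f2f848d753fe96f6ea08e60ae51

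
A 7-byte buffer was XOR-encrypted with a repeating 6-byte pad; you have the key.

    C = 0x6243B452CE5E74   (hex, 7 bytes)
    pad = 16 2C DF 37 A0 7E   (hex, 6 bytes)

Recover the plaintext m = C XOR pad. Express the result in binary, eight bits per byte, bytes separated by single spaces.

The 6-byte key repeats, so the effective keystream is 16 2c df 37 a0 7e 16.
byte 0: 62 XOR 16 = 74
byte 1: 43 XOR 2c = 6f
byte 2: b4 XOR df = 6b
byte 3: 52 XOR 37 = 65
byte 4: ce XOR a0 = 6e
byte 5: 5e XOR 7e = 20
byte 6: 74 XOR 16 = 62

01110100 01101111 01101011 01100101 01101110 00100000 01100010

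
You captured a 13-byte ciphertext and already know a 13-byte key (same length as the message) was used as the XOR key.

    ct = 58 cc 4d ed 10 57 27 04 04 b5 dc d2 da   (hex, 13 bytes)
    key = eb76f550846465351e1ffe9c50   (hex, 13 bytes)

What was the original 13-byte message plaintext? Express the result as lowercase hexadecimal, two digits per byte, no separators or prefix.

b3bab8bd943342311aaa224e8a

58 ⊕ eb = b3
cc ⊕ 76 = ba
4d ⊕ f5 = b8
ed ⊕ 50 = bd
10 ⊕ 84 = 94
57 ⊕ 64 = 33
27 ⊕ 65 = 42
04 ⊕ 35 = 31
04 ⊕ 1e = 1a
b5 ⊕ 1f = aa
dc ⊕ fe = 22
d2 ⊕ 9c = 4e
da ⊕ 50 = 8a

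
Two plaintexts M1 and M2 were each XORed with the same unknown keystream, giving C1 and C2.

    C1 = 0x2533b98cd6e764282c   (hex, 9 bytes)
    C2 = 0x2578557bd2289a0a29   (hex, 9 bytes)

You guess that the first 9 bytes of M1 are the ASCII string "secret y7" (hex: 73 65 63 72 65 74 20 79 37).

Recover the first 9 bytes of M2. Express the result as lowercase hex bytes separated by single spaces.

73 2e 8f 85 61 bb de 5b 32

First, C1 ⊕ C2 = (M1 ⊕ K) ⊕ (M2 ⊕ K) = M1 ⊕ M2, so the key drops out. Then M2 = (M1 ⊕ M2) ⊕ M1 over the first 9 bytes.
byte 0: (25 XOR 25) XOR 73 = 00 XOR 73 = 73
byte 1: (33 XOR 78) XOR 65 = 4b XOR 65 = 2e
byte 2: (b9 XOR 55) XOR 63 = ec XOR 63 = 8f
byte 3: (8c XOR 7b) XOR 72 = f7 XOR 72 = 85
byte 4: (d6 XOR d2) XOR 65 = 04 XOR 65 = 61
byte 5: (e7 XOR 28) XOR 74 = cf XOR 74 = bb
byte 6: (64 XOR 9a) XOR 20 = fe XOR 20 = de
byte 7: (28 XOR 0a) XOR 79 = 22 XOR 79 = 5b
byte 8: (2c XOR 29) XOR 37 = 05 XOR 37 = 32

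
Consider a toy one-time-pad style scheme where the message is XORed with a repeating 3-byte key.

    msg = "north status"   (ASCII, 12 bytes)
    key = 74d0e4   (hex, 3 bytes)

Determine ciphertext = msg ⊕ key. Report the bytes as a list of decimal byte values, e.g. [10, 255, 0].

[26, 191, 150, 0, 184, 196, 7, 164, 133, 0, 165, 151]

The 3-byte key repeats, so the effective keystream is 74 d0 e4 74 d0 e4 74 d0 e4 74 d0 e4.
byte 0: 6e ^ 74 = 1a
byte 1: 6f ^ d0 = bf
byte 2: 72 ^ e4 = 96
byte 3: 74 ^ 74 = 00
byte 4: 68 ^ d0 = b8
byte 5: 20 ^ e4 = c4
byte 6: 73 ^ 74 = 07
byte 7: 74 ^ d0 = a4
byte 8: 61 ^ e4 = 85
byte 9: 74 ^ 74 = 00
byte 10: 75 ^ d0 = a5
byte 11: 73 ^ e4 = 97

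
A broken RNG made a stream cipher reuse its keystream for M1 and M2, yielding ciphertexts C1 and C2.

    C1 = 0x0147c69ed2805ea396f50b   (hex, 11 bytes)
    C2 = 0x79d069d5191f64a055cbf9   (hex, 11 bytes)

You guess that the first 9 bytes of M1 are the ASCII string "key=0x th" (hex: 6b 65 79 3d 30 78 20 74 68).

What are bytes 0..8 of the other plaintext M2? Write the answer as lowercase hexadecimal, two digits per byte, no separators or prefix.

First, C1 ⊕ C2 = (M1 ⊕ K) ⊕ (M2 ⊕ K) = M1 ⊕ M2, so the key drops out. Then M2 = (M1 ⊕ M2) ⊕ M1 over the first 9 bytes.
byte 0: (01 XOR 79) XOR 6b = 78 XOR 6b = 13
byte 1: (47 XOR d0) XOR 65 = 97 XOR 65 = f2
byte 2: (c6 XOR 69) XOR 79 = af XOR 79 = d6
byte 3: (9e XOR d5) XOR 3d = 4b XOR 3d = 76
byte 4: (d2 XOR 19) XOR 30 = cb XOR 30 = fb
byte 5: (80 XOR 1f) XOR 78 = 9f XOR 78 = e7
byte 6: (5e XOR 64) XOR 20 = 3a XOR 20 = 1a
byte 7: (a3 XOR a0) XOR 74 = 03 XOR 74 = 77
byte 8: (96 XOR 55) XOR 68 = c3 XOR 68 = ab

13f2d676fbe71a77ab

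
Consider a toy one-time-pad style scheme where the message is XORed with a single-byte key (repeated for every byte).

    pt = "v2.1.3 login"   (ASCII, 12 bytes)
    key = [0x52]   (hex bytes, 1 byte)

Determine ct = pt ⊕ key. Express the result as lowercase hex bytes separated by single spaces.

The 1-byte key repeats, so the effective keystream is 52 52 52 52 52 52 52 52 52 52 52 52.
byte 0: 76 xor 52 = 24
byte 1: 32 xor 52 = 60
byte 2: 2e xor 52 = 7c
byte 3: 31 xor 52 = 63
byte 4: 2e xor 52 = 7c
byte 5: 33 xor 52 = 61
byte 6: 20 xor 52 = 72
byte 7: 6c xor 52 = 3e
byte 8: 6f xor 52 = 3d
byte 9: 67 xor 52 = 35
byte 10: 69 xor 52 = 3b
byte 11: 6e xor 52 = 3c

24 60 7c 63 7c 61 72 3e 3d 35 3b 3c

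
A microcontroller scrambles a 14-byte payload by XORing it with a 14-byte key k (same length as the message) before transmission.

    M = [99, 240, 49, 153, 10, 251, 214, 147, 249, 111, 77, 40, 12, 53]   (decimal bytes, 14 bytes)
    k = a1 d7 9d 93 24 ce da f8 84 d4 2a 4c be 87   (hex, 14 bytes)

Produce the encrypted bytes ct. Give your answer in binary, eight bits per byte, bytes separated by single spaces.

11000010 00100111 10101100 00001010 00101110 00110101 00001100 01101011 01111101 10111011 01100111 01100100 10110010 10110010

XOR is its own inverse, so applying the key byte-wise gives the result directly.
01100011 ^ 10100001 = 11000010
11110000 ^ 11010111 = 00100111
00110001 ^ 10011101 = 10101100
10011001 ^ 10010011 = 00001010
00001010 ^ 00100100 = 00101110
11111011 ^ 11001110 = 00110101
11010110 ^ 11011010 = 00001100
10010011 ^ 11111000 = 01101011
11111001 ^ 10000100 = 01111101
01101111 ^ 11010100 = 10111011
01001101 ^ 00101010 = 01100111
00101000 ^ 01001100 = 01100100
00001100 ^ 10111110 = 10110010
00110101 ^ 10000111 = 10110010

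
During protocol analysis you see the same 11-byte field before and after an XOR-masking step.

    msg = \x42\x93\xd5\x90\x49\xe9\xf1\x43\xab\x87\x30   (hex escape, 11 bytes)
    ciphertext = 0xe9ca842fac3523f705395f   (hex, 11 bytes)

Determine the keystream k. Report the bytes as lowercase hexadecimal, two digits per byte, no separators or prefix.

ab5951bfe5dcd2b4aebe6f

Since ciphertext = msg ⊕ k, XORing both sides with msg gives k = msg ⊕ ciphertext.
01000010 xor 11101001 = 10101011
10010011 xor 11001010 = 01011001
11010101 xor 10000100 = 01010001
10010000 xor 00101111 = 10111111
01001001 xor 10101100 = 11100101
11101001 xor 00110101 = 11011100
11110001 xor 00100011 = 11010010
01000011 xor 11110111 = 10110100
10101011 xor 00000101 = 10101110
10000111 xor 00111001 = 10111110
00110000 xor 01011111 = 01101111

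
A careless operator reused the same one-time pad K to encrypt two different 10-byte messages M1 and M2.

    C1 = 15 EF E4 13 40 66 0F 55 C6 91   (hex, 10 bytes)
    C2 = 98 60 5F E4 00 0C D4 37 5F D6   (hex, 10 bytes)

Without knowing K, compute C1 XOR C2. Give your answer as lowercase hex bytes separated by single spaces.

8d 8f bb f7 40 6a db 62 99 47

C1 ⊕ C2 = (M1 ⊕ K) ⊕ (M2 ⊕ K) = M1 ⊕ M2 — the shared key cancels under XOR.
15 ⊕ 98 = 8d
ef ⊕ 60 = 8f
e4 ⊕ 5f = bb
13 ⊕ e4 = f7
40 ⊕ 00 = 40
66 ⊕ 0c = 6a
0f ⊕ d4 = db
55 ⊕ 37 = 62
c6 ⊕ 5f = 99
91 ⊕ d6 = 47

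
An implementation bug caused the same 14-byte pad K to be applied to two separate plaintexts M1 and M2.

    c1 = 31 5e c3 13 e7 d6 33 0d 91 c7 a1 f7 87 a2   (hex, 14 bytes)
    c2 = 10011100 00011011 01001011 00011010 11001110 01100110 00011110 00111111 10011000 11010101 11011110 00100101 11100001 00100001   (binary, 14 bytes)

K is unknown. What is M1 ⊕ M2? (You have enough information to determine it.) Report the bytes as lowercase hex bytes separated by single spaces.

c1 ⊕ c2 = (M1 ⊕ K) ⊕ (M2 ⊕ K) = M1 ⊕ M2 — the shared key cancels under XOR.
00110001 XOR 10011100 = 10101101
01011110 XOR 00011011 = 01000101
11000011 XOR 01001011 = 10001000
00010011 XOR 00011010 = 00001001
11100111 XOR 11001110 = 00101001
11010110 XOR 01100110 = 10110000
00110011 XOR 00011110 = 00101101
00001101 XOR 00111111 = 00110010
10010001 XOR 10011000 = 00001001
11000111 XOR 11010101 = 00010010
10100001 XOR 11011110 = 01111111
11110111 XOR 00100101 = 11010010
10000111 XOR 11100001 = 01100110
10100010 XOR 00100001 = 10000011

ad 45 88 09 29 b0 2d 32 09 12 7f d2 66 83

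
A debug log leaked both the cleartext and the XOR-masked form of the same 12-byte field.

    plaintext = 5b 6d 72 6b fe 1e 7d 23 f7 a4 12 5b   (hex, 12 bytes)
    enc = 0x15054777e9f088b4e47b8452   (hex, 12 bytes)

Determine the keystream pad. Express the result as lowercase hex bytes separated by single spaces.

Since enc = plaintext ⊕ pad, XORing both sides with plaintext gives pad = plaintext ⊕ enc.
5b ⊕ 15 = 4e
6d ⊕ 05 = 68
72 ⊕ 47 = 35
6b ⊕ 77 = 1c
fe ⊕ e9 = 17
1e ⊕ f0 = ee
7d ⊕ 88 = f5
23 ⊕ b4 = 97
f7 ⊕ e4 = 13
a4 ⊕ 7b = df
12 ⊕ 84 = 96
5b ⊕ 52 = 09

4e 68 35 1c 17 ee f5 97 13 df 96 09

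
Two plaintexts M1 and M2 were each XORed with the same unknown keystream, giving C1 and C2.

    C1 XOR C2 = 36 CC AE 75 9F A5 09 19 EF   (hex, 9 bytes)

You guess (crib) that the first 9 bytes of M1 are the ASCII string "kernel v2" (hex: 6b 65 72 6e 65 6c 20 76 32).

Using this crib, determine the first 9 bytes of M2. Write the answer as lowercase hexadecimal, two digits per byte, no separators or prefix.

5da9dc1bfac9296fdd

Since C1 ⊕ C2 = M1 ⊕ M2, XORing with the guessed M1 bytes yields the corresponding M2 bytes: M2 = (C1 ⊕ C2) ⊕ M1.
byte 0: 36 ⊕ 6b = 5d
byte 1: cc ⊕ 65 = a9
byte 2: ae ⊕ 72 = dc
byte 3: 75 ⊕ 6e = 1b
byte 4: 9f ⊕ 65 = fa
byte 5: a5 ⊕ 6c = c9
byte 6: 09 ⊕ 20 = 29
byte 7: 19 ⊕ 76 = 6f
byte 8: ef ⊕ 32 = dd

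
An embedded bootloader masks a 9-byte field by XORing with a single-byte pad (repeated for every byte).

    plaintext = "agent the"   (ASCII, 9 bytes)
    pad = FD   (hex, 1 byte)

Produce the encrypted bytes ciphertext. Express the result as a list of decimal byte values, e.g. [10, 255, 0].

The 1-byte key repeats, so the effective keystream is fd fd fd fd fd fd fd fd fd.
byte 0: 61 ⊕ fd = 9c
byte 1: 67 ⊕ fd = 9a
byte 2: 65 ⊕ fd = 98
byte 3: 6e ⊕ fd = 93
byte 4: 74 ⊕ fd = 89
byte 5: 20 ⊕ fd = dd
byte 6: 74 ⊕ fd = 89
byte 7: 68 ⊕ fd = 95
byte 8: 65 ⊕ fd = 98

[156, 154, 152, 147, 137, 221, 137, 149, 152]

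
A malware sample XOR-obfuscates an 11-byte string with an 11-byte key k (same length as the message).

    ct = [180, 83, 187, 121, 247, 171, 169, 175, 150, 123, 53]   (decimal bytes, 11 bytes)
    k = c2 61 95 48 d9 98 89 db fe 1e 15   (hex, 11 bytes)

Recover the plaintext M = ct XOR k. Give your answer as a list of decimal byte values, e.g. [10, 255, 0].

XOR is its own inverse, so applying the key byte-wise gives the result directly.
byte 0: 180 XOR 194 = 118
byte 1:  83 XOR  97 =  50
byte 2: 187 XOR 149 =  46
byte 3: 121 XOR  72 =  49
byte 4: 247 XOR 217 =  46
byte 5: 171 XOR 152 =  51
byte 6: 169 XOR 137 =  32
byte 7: 175 XOR 219 = 116
byte 8: 150 XOR 254 = 104
byte 9: 123 XOR  30 = 101
byte 10:  53 XOR  21 =  32

[118, 50, 46, 49, 46, 51, 32, 116, 104, 101, 32]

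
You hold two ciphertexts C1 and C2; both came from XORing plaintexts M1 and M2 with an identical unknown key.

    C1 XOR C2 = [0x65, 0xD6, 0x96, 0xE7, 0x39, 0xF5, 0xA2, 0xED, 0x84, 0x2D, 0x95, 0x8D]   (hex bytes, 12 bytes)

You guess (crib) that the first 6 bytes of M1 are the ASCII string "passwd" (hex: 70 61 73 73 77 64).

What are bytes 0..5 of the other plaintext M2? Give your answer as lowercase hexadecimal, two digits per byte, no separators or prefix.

15b7e5944e91

Since C1 ⊕ C2 = M1 ⊕ M2, XORing with the guessed M1 bytes yields the corresponding M2 bytes: M2 = (C1 ⊕ C2) ⊕ M1.
101 XOR 112 =  21
214 XOR  97 = 183
150 XOR 115 = 229
231 XOR 115 = 148
 57 XOR 119 =  78
245 XOR 100 = 145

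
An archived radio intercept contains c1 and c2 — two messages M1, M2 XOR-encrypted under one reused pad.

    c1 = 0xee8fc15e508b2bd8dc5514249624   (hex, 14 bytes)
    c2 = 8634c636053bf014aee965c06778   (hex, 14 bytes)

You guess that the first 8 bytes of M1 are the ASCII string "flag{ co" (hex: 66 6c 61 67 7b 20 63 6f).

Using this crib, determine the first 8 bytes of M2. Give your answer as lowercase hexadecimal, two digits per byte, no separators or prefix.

First, c1 ⊕ c2 = (M1 ⊕ K) ⊕ (M2 ⊕ K) = M1 ⊕ M2, so the key drops out. Then M2 = (M1 ⊕ M2) ⊕ M1 over the first 8 bytes.
byte 0: (ee ⊕ 86) ⊕ 66 = 68 ⊕ 66 = 0e
byte 1: (8f ⊕ 34) ⊕ 6c = bb ⊕ 6c = d7
byte 2: (c1 ⊕ c6) ⊕ 61 = 07 ⊕ 61 = 66
byte 3: (5e ⊕ 36) ⊕ 67 = 68 ⊕ 67 = 0f
byte 4: (50 ⊕ 05) ⊕ 7b = 55 ⊕ 7b = 2e
byte 5: (8b ⊕ 3b) ⊕ 20 = b0 ⊕ 20 = 90
byte 6: (2b ⊕ f0) ⊕ 63 = db ⊕ 63 = b8
byte 7: (d8 ⊕ 14) ⊕ 6f = cc ⊕ 6f = a3

0ed7660f2e90b8a3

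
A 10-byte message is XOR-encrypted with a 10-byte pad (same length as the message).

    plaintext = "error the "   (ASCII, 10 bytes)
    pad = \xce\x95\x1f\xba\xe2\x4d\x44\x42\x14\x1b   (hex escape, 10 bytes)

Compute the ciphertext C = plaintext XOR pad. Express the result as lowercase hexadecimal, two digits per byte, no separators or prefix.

XOR is its own inverse, so applying the key byte-wise gives the result directly.
101 XOR 206 = 171
114 XOR 149 = 231
114 XOR  31 = 109
111 XOR 186 = 213
114 XOR 226 = 144
 32 XOR  77 = 109
116 XOR  68 =  48
104 XOR  66 =  42
101 XOR  20 = 113
 32 XOR  27 =  59

abe76dd5906d302a713b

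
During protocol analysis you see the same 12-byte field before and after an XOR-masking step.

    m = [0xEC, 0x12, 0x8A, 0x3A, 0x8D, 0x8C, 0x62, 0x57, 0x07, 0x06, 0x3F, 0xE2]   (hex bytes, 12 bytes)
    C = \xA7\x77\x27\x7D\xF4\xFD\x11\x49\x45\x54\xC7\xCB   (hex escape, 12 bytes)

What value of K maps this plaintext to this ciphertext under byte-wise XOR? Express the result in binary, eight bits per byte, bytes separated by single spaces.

01001011 01100101 10101101 01000111 01111001 01110001 01110011 00011110 01000010 01010010 11111000 00101001

Since C = m ⊕ K, XORing both sides with m gives K = m ⊕ C.
ec XOR a7 = 4b
12 XOR 77 = 65
8a XOR 27 = ad
3a XOR 7d = 47
8d XOR f4 = 79
8c XOR fd = 71
62 XOR 11 = 73
57 XOR 49 = 1e
07 XOR 45 = 42
06 XOR 54 = 52
3f XOR c7 = f8
e2 XOR cb = 29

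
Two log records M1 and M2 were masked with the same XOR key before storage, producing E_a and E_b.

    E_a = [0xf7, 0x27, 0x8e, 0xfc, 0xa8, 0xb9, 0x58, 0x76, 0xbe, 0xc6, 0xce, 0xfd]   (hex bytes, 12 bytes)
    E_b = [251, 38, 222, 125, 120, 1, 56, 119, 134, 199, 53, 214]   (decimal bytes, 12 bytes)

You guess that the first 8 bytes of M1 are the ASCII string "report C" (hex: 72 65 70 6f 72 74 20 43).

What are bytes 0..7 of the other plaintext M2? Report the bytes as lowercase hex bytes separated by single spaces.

First, E_a ⊕ E_b = (M1 ⊕ K) ⊕ (M2 ⊕ K) = M1 ⊕ M2, so the key drops out. Then M2 = (M1 ⊕ M2) ⊕ M1 over the first 8 bytes.
byte 0: (f7 ⊕ fb) ⊕ 72 = 0c ⊕ 72 = 7e
byte 1: (27 ⊕ 26) ⊕ 65 = 01 ⊕ 65 = 64
byte 2: (8e ⊕ de) ⊕ 70 = 50 ⊕ 70 = 20
byte 3: (fc ⊕ 7d) ⊕ 6f = 81 ⊕ 6f = ee
byte 4: (a8 ⊕ 78) ⊕ 72 = d0 ⊕ 72 = a2
byte 5: (b9 ⊕ 01) ⊕ 74 = b8 ⊕ 74 = cc
byte 6: (58 ⊕ 38) ⊕ 20 = 60 ⊕ 20 = 40
byte 7: (76 ⊕ 77) ⊕ 43 = 01 ⊕ 43 = 42

7e 64 20 ee a2 cc 40 42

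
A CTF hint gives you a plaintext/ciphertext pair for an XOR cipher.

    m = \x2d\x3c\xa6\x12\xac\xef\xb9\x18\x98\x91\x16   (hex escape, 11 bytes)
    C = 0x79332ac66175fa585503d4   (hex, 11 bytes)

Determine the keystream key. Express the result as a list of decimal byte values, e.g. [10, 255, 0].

Since C = m ⊕ key, XORing both sides with m gives key = m ⊕ C.
2d xor 79 = 54
3c xor 33 = 0f
a6 xor 2a = 8c
12 xor c6 = d4
ac xor 61 = cd
ef xor 75 = 9a
b9 xor fa = 43
18 xor 58 = 40
98 xor 55 = cd
91 xor 03 = 92
16 xor d4 = c2

[84, 15, 140, 212, 205, 154, 67, 64, 205, 146, 194]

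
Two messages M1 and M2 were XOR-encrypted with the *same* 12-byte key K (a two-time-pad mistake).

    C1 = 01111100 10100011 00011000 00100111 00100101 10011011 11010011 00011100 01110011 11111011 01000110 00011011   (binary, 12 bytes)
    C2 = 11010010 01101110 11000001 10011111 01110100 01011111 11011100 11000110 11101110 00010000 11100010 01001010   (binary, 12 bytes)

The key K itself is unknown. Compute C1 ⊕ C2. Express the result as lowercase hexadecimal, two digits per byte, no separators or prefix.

aecdd9b851c40fda9deba451

C1 ⊕ C2 = (M1 ⊕ K) ⊕ (M2 ⊕ K) = M1 ⊕ M2 — the shared key cancels under XOR.
byte 0: 7c ^ d2 = ae
byte 1: a3 ^ 6e = cd
byte 2: 18 ^ c1 = d9
byte 3: 27 ^ 9f = b8
byte 4: 25 ^ 74 = 51
byte 5: 9b ^ 5f = c4
byte 6: d3 ^ dc = 0f
byte 7: 1c ^ c6 = da
byte 8: 73 ^ ee = 9d
byte 9: fb ^ 10 = eb
byte 10: 46 ^ e2 = a4
byte 11: 1b ^ 4a = 51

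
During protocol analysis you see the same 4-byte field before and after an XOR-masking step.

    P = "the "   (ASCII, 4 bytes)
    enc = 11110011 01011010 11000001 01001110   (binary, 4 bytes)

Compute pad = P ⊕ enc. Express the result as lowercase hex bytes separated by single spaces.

87 32 a4 6e

Since enc = P ⊕ pad, XORing both sides with P gives pad = P ⊕ enc.
01110100 XOR 11110011 = 10000111
01101000 XOR 01011010 = 00110010
01100101 XOR 11000001 = 10100100
00100000 XOR 01001110 = 01101110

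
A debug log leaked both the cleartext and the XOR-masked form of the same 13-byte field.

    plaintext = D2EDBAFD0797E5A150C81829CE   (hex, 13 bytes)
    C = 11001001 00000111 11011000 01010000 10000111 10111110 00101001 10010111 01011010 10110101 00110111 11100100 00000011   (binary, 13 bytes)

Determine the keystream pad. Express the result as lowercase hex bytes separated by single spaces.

1b ea 62 ad 80 29 cc 36 0a 7d 2f cd cd

Since C = plaintext ⊕ pad, XORing both sides with plaintext gives pad = plaintext ⊕ C.
210 ^ 201 =  27
237 ^   7 = 234
186 ^ 216 =  98
253 ^  80 = 173
  7 ^ 135 = 128
151 ^ 190 =  41
229 ^  41 = 204
161 ^ 151 =  54
 80 ^  90 =  10
200 ^ 181 = 125
 24 ^  55 =  47
 41 ^ 228 = 205
206 ^   3 = 205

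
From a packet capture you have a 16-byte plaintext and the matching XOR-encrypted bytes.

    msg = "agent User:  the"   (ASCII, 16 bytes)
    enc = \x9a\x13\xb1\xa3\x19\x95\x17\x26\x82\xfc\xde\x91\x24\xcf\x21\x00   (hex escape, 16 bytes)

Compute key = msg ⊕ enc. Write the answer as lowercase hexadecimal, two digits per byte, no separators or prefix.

Since enc = msg ⊕ key, XORing both sides with msg gives key = msg ⊕ enc.
61 xor 9a = fb
67 xor 13 = 74
65 xor b1 = d4
6e xor a3 = cd
74 xor 19 = 6d
20 xor 95 = b5
55 xor 17 = 42
73 xor 26 = 55
65 xor 82 = e7
72 xor fc = 8e
3a xor de = e4
20 xor 91 = b1
20 xor 24 = 04
74 xor cf = bb
68 xor 21 = 49
65 xor 00 = 65

fb74d4cd6db54255e78ee4b104bb4965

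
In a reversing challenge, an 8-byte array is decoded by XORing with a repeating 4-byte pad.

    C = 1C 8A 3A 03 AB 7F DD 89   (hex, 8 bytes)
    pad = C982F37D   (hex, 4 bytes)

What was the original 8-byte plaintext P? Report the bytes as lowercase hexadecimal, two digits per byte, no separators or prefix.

The 4-byte key repeats, so the effective keystream is c9 82 f3 7d c9 82 f3 7d.
byte 0: 1c ^ c9 = d5
byte 1: 8a ^ 82 = 08
byte 2: 3a ^ f3 = c9
byte 3: 03 ^ 7d = 7e
byte 4: ab ^ c9 = 62
byte 5: 7f ^ 82 = fd
byte 6: dd ^ f3 = 2e
byte 7: 89 ^ 7d = f4

d508c97e62fd2ef4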